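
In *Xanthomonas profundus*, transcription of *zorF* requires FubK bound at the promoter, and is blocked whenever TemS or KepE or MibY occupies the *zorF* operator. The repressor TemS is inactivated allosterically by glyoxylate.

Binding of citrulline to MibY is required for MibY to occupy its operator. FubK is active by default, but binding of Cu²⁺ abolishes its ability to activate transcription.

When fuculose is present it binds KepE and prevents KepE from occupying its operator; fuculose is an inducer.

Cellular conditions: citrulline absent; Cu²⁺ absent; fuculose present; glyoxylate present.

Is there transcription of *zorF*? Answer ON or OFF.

Glyoxylate is present, so TemS is inactive.
Fuculose is present, so KepE is inactive.
Citrulline is absent, so MibY is inactive.
Cu²⁺ is absent, so FubK is active.
No repressor is bound and FubK is active, so *zorF* is transcribed.

ON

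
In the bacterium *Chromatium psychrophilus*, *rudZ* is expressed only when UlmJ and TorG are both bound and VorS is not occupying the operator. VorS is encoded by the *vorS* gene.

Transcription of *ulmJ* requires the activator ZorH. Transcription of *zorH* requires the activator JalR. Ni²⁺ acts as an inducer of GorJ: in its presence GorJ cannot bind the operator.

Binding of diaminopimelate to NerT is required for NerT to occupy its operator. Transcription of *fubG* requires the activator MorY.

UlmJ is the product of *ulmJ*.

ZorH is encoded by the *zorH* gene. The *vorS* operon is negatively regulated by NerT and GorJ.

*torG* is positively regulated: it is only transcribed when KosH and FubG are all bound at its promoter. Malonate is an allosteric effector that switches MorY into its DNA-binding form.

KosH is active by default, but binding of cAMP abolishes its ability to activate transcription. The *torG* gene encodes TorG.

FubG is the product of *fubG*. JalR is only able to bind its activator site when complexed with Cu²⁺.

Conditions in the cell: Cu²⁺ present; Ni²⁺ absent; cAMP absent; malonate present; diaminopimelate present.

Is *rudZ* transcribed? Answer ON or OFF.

ON

Cu²⁺ is present, so JalR is active.
No repressor is bound and JalR is active, so *zorH* is transcribed.
So ZorH is produced and active.
No repressor is bound and ZorH is active, so *ulmJ* is transcribed.
So UlmJ is produced and active.
Diaminopimelate is present, so NerT is active.
Ni²⁺ is absent, so GorJ is active.
With repressor NerT bound, *vorS* is not transcribed.
So VorS is not produced.
cAMP is absent, so KosH is active.
Malonate is present, so MorY is active.
No repressor is bound and MorY is active, so *fubG* is transcribed.
So FubG is produced and active.
No repressor is bound and KosH and FubG are active, so *torG* is transcribed.
So TorG is produced and active.
No repressor is bound and UlmJ and TorG are active, so *rudZ* is transcribed.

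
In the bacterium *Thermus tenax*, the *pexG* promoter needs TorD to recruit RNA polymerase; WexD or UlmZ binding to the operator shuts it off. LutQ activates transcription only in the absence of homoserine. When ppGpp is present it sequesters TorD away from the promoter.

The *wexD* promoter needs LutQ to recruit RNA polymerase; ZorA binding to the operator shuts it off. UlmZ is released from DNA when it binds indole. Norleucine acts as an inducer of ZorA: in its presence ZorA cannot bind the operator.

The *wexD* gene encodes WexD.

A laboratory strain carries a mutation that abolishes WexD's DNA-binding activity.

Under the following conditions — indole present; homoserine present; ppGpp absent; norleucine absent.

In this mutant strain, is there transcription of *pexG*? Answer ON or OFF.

ppGpp is absent, so TorD is active.
WexD is non-functional in this strain, so it has no effect.
Indole is present, so UlmZ is inactive.
No repressor is bound and TorD is active, so *pexG* is transcribed.

ON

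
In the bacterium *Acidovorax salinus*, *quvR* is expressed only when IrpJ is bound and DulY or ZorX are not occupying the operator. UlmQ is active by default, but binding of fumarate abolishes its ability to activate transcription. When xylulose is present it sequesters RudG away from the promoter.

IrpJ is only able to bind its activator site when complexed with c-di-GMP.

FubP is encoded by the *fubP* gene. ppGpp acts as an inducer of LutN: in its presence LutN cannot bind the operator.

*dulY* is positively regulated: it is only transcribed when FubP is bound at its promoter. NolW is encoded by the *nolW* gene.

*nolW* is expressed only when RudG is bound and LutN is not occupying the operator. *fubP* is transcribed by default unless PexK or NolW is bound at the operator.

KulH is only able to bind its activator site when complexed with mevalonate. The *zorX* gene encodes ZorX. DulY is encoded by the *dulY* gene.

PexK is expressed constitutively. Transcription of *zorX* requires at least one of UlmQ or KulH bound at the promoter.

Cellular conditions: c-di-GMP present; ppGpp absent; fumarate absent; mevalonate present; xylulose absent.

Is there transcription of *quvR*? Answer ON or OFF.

OFF

PexK is produced constitutively and is active.
Xylulose is absent, so RudG is active.
ppGpp is absent, so LutN is active.
With repressor LutN bound, *nolW* is not transcribed.
So NolW is not produced.
With repressor PexK bound, *fubP* is not transcribed.
So FubP is not produced.
Required activator FubP is absent, so *dulY* is not transcribed.
So DulY is not produced.
Fumarate is absent, so UlmQ is active.
Mevalonate is present, so KulH is active.
Activator UlmQ is present, so *zorX* is transcribed.
So ZorX is produced and active.
c-di-GMP is present, so IrpJ is active.
With repressor ZorX bound, *quvR* is not transcribed.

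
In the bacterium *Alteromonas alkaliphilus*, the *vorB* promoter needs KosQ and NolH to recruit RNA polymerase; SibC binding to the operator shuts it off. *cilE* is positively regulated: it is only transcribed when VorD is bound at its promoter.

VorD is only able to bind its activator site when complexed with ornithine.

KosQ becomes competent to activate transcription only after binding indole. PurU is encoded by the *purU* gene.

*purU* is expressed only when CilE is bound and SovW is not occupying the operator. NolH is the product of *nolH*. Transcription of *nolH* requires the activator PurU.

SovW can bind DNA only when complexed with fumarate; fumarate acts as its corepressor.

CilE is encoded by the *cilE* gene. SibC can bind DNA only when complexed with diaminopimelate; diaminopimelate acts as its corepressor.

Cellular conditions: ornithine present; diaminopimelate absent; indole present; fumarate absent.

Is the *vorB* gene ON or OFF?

Indole is present, so KosQ is active.
Diaminopimelate is absent, so SibC is inactive.
Fumarate is absent, so SovW is inactive.
Ornithine is present, so VorD is active.
No repressor is bound and VorD is active, so *cilE* is transcribed.
So CilE is produced and active.
No repressor is bound and CilE is active, so *purU* is transcribed.
So PurU is produced and active.
No repressor is bound and PurU is active, so *nolH* is transcribed.
So NolH is produced and active.
No repressor is bound and KosQ and NolH are active, so *vorB* is transcribed.

ON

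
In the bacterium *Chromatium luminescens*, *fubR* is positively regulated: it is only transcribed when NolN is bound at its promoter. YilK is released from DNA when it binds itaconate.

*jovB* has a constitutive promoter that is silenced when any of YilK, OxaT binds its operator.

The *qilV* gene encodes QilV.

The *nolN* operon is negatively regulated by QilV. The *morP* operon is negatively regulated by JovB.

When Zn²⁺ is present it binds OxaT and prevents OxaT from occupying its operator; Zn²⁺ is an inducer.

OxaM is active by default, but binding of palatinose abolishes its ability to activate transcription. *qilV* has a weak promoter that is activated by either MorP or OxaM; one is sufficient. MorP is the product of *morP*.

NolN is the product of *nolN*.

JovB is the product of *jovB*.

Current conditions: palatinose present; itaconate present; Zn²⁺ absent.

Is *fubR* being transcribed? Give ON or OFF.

OFF

Itaconate is present, so YilK is inactive.
Zn²⁺ is absent, so OxaT is active.
With repressor OxaT bound, *jovB* is not transcribed.
So JovB is not produced.
With no repressor bound, *morP* is transcribed.
So MorP is produced and active.
Palatinose is present, so OxaM is inactive.
Activator MorP is present, so *qilV* is transcribed.
So QilV is produced and active.
With repressor QilV bound, *nolN* is not transcribed.
So NolN is not produced.
Required activator NolN is absent, so *fubR* is not transcribed.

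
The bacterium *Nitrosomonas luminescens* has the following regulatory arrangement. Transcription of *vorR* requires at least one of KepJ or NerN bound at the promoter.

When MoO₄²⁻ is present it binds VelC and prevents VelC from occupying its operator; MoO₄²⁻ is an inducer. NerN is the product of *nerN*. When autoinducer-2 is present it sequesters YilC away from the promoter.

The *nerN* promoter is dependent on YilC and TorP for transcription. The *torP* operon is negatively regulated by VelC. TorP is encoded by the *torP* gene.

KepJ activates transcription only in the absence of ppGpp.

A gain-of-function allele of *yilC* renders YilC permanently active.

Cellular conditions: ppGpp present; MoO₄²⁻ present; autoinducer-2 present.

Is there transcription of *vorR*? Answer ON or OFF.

ppGpp is present, so KepJ is inactive.
YilC is constitutively active in this strain.
MoO₄²⁻ is present, so VelC is inactive.
With no repressor bound, *torP* is transcribed.
So TorP is produced and active.
No repressor is bound and YilC and TorP are active, so *nerN* is transcribed.
So NerN is produced and active.
Activator NerN is present, so *vorR* is transcribed.

ON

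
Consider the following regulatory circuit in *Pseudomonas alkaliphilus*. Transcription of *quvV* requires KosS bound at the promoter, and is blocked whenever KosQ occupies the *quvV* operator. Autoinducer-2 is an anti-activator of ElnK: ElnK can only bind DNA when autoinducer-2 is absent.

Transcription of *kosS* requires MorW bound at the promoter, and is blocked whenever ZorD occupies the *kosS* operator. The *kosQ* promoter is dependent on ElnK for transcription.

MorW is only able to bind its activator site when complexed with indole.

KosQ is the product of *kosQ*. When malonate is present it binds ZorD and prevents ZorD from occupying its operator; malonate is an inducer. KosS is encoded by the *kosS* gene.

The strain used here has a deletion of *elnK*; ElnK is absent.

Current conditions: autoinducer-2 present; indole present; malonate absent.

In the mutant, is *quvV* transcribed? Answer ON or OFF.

OFF

Malonate is absent, so ZorD is active.
Indole is present, so MorW is active.
With repressor ZorD bound, *kosS* is not transcribed.
So KosS is not produced.
ElnK is non-functional in this strain, so it has no effect.
Required activator ElnK is absent, so *kosQ* is not transcribed.
So KosQ is not produced.
Required activator KosS is absent, so *quvV* is not transcribed.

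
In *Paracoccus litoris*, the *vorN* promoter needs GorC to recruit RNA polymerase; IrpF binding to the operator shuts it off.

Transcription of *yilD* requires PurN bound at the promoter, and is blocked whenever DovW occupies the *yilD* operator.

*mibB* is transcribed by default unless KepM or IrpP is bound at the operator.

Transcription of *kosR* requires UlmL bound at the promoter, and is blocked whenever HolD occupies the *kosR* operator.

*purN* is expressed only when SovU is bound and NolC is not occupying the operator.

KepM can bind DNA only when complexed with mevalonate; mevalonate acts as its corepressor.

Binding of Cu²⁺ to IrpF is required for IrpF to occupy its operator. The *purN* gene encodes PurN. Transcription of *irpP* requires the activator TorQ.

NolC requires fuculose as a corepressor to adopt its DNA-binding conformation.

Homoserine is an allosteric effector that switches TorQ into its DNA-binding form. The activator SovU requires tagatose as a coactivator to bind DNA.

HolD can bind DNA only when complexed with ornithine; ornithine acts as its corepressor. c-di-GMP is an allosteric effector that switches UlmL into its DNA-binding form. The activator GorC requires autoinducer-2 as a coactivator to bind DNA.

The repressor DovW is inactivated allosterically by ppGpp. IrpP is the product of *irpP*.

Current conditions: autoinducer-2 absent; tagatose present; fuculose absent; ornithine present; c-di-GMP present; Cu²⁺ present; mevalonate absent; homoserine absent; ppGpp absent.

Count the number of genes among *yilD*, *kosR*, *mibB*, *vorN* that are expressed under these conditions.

ppGpp is absent, so DovW is active.
Tagatose is present, so SovU is active.
Fuculose is absent, so NolC is inactive.
No repressor is bound and SovU is active, so *purN* is transcribed.
So PurN is produced and active.
With repressor DovW bound, *yilD* is not transcribed.
→ *yilD* is OFF.
Ornithine is present, so HolD is active.
c-di-GMP is present, so UlmL is active.
With repressor HolD bound, *kosR* is not transcribed.
→ *kosR* is OFF.
Mevalonate is absent, so KepM is inactive.
Homoserine is absent, so TorQ is inactive.
Required activator TorQ is absent, so *irpP* is not transcribed.
So IrpP is not produced.
With no repressor bound, *mibB* is transcribed.
→ *mibB* is ON.
Cu²⁺ is present, so IrpF is active.
Autoinducer-2 is absent, so GorC is inactive.
With repressor IrpF bound, *vorN* is not transcribed.
→ *vorN* is OFF.
1 of the 4 genes is transcribed.

1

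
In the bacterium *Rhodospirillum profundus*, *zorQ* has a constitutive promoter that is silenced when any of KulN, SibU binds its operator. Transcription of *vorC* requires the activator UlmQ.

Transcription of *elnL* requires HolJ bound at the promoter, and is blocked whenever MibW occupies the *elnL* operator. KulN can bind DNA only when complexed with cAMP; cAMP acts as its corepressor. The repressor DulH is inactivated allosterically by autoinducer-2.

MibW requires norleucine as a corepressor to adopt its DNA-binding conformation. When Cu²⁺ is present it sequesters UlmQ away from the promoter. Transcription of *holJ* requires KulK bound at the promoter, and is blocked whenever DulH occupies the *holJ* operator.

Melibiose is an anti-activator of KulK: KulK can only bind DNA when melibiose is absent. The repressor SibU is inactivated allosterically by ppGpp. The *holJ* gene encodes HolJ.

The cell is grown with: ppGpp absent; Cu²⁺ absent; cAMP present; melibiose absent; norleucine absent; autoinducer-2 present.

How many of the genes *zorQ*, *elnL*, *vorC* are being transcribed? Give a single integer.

cAMP is present, so KulN is active.
ppGpp is absent, so SibU is active.
With repressor KulN bound, *zorQ* is not transcribed.
→ *zorQ* is OFF.
Norleucine is absent, so MibW is inactive.
Melibiose is absent, so KulK is active.
Autoinducer-2 is present, so DulH is inactive.
No repressor is bound and KulK is active, so *holJ* is transcribed.
So HolJ is produced and active.
No repressor is bound and HolJ is active, so *elnL* is transcribed.
→ *elnL* is ON.
Cu²⁺ is absent, so UlmQ is active.
No repressor is bound and UlmQ is active, so *vorC* is transcribed.
→ *vorC* is ON.
2 of the 3 genes are transcribed.

2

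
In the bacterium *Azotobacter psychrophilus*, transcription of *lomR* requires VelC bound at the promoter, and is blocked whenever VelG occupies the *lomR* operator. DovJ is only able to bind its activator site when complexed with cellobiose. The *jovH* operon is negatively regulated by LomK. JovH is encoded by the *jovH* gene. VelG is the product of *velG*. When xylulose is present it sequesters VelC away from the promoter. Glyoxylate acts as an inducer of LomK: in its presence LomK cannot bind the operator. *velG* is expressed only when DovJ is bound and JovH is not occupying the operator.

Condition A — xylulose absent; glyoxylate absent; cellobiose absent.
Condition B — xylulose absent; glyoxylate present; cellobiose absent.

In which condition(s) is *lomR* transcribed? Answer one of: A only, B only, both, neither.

Condition A:
Xylulose is absent, so VelC is active.
Glyoxylate is absent, so LomK is active.
With repressor LomK bound, *jovH* is not transcribed.
So JovH is not produced.
Cellobiose is absent, so DovJ is inactive.
Required activator DovJ is absent, so *velG* is not transcribed.
So VelG is not produced.
No repressor is bound and VelC is active, so *lomR* is transcribed.
→ *lomR* is ON in A.
Condition B:
Xylulose is absent, so VelC is active.
Glyoxylate is present, so LomK is inactive.
With no repressor bound, *jovH* is transcribed.
So JovH is produced and active.
Cellobiose is absent, so DovJ is inactive.
With repressor JovH bound, *velG* is not transcribed.
So VelG is not produced.
No repressor is bound and VelC is active, so *lomR* is transcribed.
→ *lomR* is ON in B.

both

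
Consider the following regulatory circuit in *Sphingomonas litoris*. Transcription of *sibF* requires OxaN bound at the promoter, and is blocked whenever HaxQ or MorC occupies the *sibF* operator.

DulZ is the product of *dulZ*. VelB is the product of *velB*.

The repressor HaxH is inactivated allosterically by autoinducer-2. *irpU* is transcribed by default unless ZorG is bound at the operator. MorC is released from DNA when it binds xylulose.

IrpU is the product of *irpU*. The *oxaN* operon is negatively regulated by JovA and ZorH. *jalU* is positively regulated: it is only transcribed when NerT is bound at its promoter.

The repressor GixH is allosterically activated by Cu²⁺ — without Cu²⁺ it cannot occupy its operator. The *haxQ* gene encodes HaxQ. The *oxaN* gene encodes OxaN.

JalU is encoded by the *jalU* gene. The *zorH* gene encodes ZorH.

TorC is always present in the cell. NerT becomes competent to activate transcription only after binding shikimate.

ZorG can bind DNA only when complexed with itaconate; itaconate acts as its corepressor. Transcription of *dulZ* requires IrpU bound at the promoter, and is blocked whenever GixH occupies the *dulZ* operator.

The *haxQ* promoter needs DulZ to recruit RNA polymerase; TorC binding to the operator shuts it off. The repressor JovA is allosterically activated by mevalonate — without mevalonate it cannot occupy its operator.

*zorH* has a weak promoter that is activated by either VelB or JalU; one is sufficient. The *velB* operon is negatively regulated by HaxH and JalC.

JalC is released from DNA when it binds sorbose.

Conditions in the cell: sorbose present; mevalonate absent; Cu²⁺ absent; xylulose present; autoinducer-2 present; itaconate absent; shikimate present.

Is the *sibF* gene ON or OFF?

OFF

Mevalonate is absent, so JovA is inactive.
Autoinducer-2 is present, so HaxH is inactive.
Sorbose is present, so JalC is inactive.
With no repressor bound, *velB* is transcribed.
So VelB is produced and active.
Shikimate is present, so NerT is active.
No repressor is bound and NerT is active, so *jalU* is transcribed.
So JalU is produced and active.
Activator VelB is present, so *zorH* is transcribed.
So ZorH is produced and active.
With repressor ZorH bound, *oxaN* is not transcribed.
So OxaN is not produced.
Itaconate is absent, so ZorG is inactive.
With no repressor bound, *irpU* is transcribed.
So IrpU is produced and active.
Cu²⁺ is absent, so GixH is inactive.
No repressor is bound and IrpU is active, so *dulZ* is transcribed.
So DulZ is produced and active.
TorC is produced constitutively and is active.
With repressor TorC bound, *haxQ* is not transcribed.
So HaxQ is not produced.
Xylulose is present, so MorC is inactive.
Required activator OxaN is absent, so *sibF* is not transcribed.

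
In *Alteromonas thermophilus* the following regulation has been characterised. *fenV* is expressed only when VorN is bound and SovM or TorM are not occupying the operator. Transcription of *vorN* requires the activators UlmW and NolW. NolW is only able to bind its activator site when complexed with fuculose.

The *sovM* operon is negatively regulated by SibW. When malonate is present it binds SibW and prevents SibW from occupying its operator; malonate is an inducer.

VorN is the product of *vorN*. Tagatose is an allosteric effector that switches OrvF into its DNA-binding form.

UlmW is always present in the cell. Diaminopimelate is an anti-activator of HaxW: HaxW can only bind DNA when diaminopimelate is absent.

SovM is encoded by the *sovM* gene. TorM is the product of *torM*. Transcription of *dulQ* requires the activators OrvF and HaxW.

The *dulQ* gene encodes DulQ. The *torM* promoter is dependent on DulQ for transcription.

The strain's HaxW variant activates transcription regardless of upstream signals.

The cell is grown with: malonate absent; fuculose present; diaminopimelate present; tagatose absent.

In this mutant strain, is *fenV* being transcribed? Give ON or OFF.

Malonate is absent, so SibW is active.
With repressor SibW bound, *sovM* is not transcribed.
So SovM is not produced.
Tagatose is absent, so OrvF is inactive.
HaxW is constitutively active in this strain.
Required activator OrvF is absent, so *dulQ* is not transcribed.
So DulQ is not produced.
Required activator DulQ is absent, so *torM* is not transcribed.
So TorM is not produced.
UlmW is produced constitutively and is active.
Fuculose is present, so NolW is active.
No repressor is bound and UlmW and NolW are active, so *vorN* is transcribed.
So VorN is produced and active.
No repressor is bound and VorN is active, so *fenV* is transcribed.

ON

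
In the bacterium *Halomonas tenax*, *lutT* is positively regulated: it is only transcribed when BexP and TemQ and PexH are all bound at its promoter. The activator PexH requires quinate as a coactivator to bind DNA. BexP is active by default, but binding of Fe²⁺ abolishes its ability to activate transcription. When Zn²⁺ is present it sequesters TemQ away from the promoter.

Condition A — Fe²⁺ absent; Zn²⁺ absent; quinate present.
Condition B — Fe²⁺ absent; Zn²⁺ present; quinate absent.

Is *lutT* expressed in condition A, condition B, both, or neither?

Condition A:
Fe²⁺ is absent, so BexP is active.
Zn²⁺ is absent, so TemQ is active.
Quinate is present, so PexH is active.
No repressor is bound and BexP and TemQ and PexH are active, so *lutT* is transcribed.
→ *lutT* is ON in A.
Condition B:
Fe²⁺ is absent, so BexP is active.
Zn²⁺ is present, so TemQ is inactive.
Quinate is absent, so PexH is inactive.
Required activator TemQ is absent, so *lutT* is not transcribed.
→ *lutT* is OFF in B.

A only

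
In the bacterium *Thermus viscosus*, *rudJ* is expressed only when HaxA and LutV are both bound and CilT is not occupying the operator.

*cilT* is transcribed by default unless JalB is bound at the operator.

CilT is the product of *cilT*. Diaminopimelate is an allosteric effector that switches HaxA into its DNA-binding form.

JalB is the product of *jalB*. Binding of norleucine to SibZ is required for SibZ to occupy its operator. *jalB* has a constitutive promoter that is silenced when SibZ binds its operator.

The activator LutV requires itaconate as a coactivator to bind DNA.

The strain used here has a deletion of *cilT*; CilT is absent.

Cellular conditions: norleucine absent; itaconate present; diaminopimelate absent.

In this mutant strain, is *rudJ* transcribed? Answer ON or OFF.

Diaminopimelate is absent, so HaxA is inactive.
CilT is non-functional in this strain, so it has no effect.
Itaconate is present, so LutV is active.
Required activator HaxA is absent, so *rudJ* is not transcribed.

OFF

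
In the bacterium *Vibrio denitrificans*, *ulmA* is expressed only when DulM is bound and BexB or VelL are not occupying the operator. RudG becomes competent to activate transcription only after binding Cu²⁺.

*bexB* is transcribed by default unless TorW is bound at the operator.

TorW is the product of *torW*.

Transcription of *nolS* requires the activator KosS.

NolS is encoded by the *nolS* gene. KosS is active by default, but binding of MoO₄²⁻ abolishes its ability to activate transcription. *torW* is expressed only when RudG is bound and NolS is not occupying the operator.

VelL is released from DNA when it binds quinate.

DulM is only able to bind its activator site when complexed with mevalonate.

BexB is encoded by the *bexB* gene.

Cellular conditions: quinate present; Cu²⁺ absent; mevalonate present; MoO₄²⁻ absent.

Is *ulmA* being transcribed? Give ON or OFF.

OFF

MoO₄²⁻ is absent, so KosS is active.
No repressor is bound and KosS is active, so *nolS* is transcribed.
So NolS is produced and active.
Cu²⁺ is absent, so RudG is inactive.
With repressor NolS bound, *torW* is not transcribed.
So TorW is not produced.
With no repressor bound, *bexB* is transcribed.
So BexB is produced and active.
Mevalonate is present, so DulM is active.
Quinate is present, so VelL is inactive.
With repressor BexB bound, *ulmA* is not transcribed.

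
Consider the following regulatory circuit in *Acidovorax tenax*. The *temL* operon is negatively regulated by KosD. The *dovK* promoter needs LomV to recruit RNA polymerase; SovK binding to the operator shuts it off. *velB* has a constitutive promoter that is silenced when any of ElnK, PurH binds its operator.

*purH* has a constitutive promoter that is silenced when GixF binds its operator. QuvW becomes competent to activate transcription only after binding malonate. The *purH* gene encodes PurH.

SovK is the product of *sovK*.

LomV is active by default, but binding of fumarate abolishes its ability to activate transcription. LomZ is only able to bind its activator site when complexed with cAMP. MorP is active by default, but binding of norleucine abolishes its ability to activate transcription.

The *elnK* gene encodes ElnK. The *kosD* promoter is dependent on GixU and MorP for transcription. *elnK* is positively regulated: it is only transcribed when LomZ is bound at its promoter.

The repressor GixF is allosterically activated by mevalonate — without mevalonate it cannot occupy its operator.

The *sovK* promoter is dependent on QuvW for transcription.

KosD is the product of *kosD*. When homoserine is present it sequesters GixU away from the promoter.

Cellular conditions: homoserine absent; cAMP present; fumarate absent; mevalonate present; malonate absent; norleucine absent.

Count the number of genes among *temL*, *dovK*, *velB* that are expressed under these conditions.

Homoserine is absent, so GixU is active.
Norleucine is absent, so MorP is active.
No repressor is bound and GixU and MorP are active, so *kosD* is transcribed.
So KosD is produced and active.
With repressor KosD bound, *temL* is not transcribed.
→ *temL* is OFF.
Fumarate is absent, so LomV is active.
Malonate is absent, so QuvW is inactive.
Required activator QuvW is absent, so *sovK* is not transcribed.
So SovK is not produced.
No repressor is bound and LomV is active, so *dovK* is transcribed.
→ *dovK* is ON.
cAMP is present, so LomZ is active.
No repressor is bound and LomZ is active, so *elnK* is transcribed.
So ElnK is produced and active.
Mevalonate is present, so GixF is active.
With repressor GixF bound, *purH* is not transcribed.
So PurH is not produced.
With repressor ElnK bound, *velB* is not transcribed.
→ *velB* is OFF.
1 of the 3 genes is transcribed.

1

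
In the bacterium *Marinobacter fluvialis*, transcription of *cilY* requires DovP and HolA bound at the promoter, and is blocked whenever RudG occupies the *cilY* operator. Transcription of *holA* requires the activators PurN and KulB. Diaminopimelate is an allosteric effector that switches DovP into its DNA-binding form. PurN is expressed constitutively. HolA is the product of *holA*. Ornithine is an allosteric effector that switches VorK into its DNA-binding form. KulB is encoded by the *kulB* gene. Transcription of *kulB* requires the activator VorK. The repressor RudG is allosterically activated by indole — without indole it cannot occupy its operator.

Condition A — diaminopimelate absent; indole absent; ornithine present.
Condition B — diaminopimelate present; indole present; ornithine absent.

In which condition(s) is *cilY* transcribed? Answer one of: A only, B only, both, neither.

neither

Condition A:
Diaminopimelate is absent, so DovP is inactive.
Indole is absent, so RudG is inactive.
PurN is produced constitutively and is active.
Ornithine is present, so VorK is active.
No repressor is bound and VorK is active, so *kulB* is transcribed.
So KulB is produced and active.
No repressor is bound and PurN and KulB are active, so *holA* is transcribed.
So HolA is produced and active.
Required activator DovP is absent, so *cilY* is not transcribed.
→ *cilY* is OFF in A.
Condition B:
Diaminopimelate is present, so DovP is active.
Indole is present, so RudG is active.
PurN is produced constitutively and is active.
Ornithine is absent, so VorK is inactive.
Required activator VorK is absent, so *kulB* is not transcribed.
So KulB is not produced.
Required activator KulB is absent, so *holA* is not transcribed.
So HolA is not produced.
With repressor RudG bound, *cilY* is not transcribed.
→ *cilY* is OFF in B.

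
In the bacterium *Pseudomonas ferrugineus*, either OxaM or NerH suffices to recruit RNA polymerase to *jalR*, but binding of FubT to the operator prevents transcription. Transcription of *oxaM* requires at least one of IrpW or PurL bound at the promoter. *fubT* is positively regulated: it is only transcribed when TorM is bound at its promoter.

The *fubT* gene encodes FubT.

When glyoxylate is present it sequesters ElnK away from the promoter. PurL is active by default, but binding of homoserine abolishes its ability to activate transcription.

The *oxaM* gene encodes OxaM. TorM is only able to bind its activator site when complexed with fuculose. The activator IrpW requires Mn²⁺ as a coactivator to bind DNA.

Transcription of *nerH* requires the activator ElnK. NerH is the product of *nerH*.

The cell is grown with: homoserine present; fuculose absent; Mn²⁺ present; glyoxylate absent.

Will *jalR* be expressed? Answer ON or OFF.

ON

Fuculose is absent, so TorM is inactive.
Required activator TorM is absent, so *fubT* is not transcribed.
So FubT is not produced.
Mn²⁺ is present, so IrpW is active.
Homoserine is present, so PurL is inactive.
Activator IrpW is present, so *oxaM* is transcribed.
So OxaM is produced and active.
Glyoxylate is absent, so ElnK is active.
No repressor is bound and ElnK is active, so *nerH* is transcribed.
So NerH is produced and active.
Activator OxaM is present, so *jalR* is transcribed.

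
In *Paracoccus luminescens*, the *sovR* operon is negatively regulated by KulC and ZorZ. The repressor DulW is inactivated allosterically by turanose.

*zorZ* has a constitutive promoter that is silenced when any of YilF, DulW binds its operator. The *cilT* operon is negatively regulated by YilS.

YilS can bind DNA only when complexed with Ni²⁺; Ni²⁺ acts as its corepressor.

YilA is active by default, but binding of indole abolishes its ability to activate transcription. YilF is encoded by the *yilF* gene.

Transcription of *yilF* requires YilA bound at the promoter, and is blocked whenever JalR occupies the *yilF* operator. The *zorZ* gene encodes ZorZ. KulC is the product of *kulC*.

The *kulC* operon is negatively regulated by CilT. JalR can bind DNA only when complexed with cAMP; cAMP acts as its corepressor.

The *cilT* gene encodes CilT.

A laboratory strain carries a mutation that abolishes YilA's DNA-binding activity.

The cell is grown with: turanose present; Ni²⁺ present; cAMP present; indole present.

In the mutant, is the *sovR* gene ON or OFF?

Ni²⁺ is present, so YilS is active.
With repressor YilS bound, *cilT* is not transcribed.
So CilT is not produced.
With no repressor bound, *kulC* is transcribed.
So KulC is produced and active.
cAMP is present, so JalR is active.
YilA is non-functional in this strain, so it has no effect.
With repressor JalR bound, *yilF* is not transcribed.
So YilF is not produced.
Turanose is present, so DulW is inactive.
With no repressor bound, *zorZ* is transcribed.
So ZorZ is produced and active.
With repressor KulC bound, *sovR* is not transcribed.

OFF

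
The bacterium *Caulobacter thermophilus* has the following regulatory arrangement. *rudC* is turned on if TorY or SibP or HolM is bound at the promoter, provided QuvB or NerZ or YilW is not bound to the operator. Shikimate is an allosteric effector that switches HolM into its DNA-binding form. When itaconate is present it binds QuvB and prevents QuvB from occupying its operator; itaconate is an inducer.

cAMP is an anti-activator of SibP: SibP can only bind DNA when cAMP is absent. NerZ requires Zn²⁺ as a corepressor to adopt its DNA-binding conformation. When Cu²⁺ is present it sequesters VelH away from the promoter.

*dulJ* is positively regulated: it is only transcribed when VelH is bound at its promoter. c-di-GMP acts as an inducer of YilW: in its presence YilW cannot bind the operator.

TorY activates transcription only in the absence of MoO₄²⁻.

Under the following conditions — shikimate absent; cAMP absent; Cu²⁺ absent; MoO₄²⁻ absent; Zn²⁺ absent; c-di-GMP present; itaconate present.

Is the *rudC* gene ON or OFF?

MoO₄²⁻ is absent, so TorY is active.
Itaconate is present, so QuvB is inactive.
cAMP is absent, so SibP is active.
Shikimate is absent, so HolM is inactive.
Zn²⁺ is absent, so NerZ is inactive.
c-di-GMP is present, so YilW is inactive.
Activator TorY is present, so *rudC* is transcribed.

ON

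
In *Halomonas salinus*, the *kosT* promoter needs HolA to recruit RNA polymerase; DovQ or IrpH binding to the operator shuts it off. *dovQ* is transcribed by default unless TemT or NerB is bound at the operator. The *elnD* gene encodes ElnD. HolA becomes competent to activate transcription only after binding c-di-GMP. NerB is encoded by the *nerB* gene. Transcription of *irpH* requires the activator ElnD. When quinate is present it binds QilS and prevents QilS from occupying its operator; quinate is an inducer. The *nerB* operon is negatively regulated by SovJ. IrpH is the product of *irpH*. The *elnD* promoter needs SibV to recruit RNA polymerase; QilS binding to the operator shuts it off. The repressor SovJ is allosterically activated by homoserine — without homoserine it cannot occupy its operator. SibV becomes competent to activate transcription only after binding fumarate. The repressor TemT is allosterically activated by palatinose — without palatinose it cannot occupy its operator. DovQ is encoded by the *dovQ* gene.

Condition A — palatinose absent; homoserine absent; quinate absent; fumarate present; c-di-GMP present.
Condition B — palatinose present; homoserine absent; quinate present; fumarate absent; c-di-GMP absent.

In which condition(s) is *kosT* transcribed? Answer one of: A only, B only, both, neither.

A only

Condition A:
Palatinose is absent, so TemT is inactive.
Homoserine is absent, so SovJ is inactive.
With no repressor bound, *nerB* is transcribed.
So NerB is produced and active.
With repressor NerB bound, *dovQ* is not transcribed.
So DovQ is not produced.
Quinate is absent, so QilS is active.
Fumarate is present, so SibV is active.
With repressor QilS bound, *elnD* is not transcribed.
So ElnD is not produced.
Required activator ElnD is absent, so *irpH* is not transcribed.
So IrpH is not produced.
c-di-GMP is present, so HolA is active.
No repressor is bound and HolA is active, so *kosT* is transcribed.
→ *kosT* is ON in A.
Condition B:
Palatinose is present, so TemT is active.
Homoserine is absent, so SovJ is inactive.
With no repressor bound, *nerB* is transcribed.
So NerB is produced and active.
With repressor TemT bound, *dovQ* is not transcribed.
So DovQ is not produced.
Quinate is present, so QilS is inactive.
Fumarate is absent, so SibV is inactive.
Required activator SibV is absent, so *elnD* is not transcribed.
So ElnD is not produced.
Required activator ElnD is absent, so *irpH* is not transcribed.
So IrpH is not produced.
c-di-GMP is absent, so HolA is inactive.
Required activator HolA is absent, so *kosT* is not transcribed.
→ *kosT* is OFF in B.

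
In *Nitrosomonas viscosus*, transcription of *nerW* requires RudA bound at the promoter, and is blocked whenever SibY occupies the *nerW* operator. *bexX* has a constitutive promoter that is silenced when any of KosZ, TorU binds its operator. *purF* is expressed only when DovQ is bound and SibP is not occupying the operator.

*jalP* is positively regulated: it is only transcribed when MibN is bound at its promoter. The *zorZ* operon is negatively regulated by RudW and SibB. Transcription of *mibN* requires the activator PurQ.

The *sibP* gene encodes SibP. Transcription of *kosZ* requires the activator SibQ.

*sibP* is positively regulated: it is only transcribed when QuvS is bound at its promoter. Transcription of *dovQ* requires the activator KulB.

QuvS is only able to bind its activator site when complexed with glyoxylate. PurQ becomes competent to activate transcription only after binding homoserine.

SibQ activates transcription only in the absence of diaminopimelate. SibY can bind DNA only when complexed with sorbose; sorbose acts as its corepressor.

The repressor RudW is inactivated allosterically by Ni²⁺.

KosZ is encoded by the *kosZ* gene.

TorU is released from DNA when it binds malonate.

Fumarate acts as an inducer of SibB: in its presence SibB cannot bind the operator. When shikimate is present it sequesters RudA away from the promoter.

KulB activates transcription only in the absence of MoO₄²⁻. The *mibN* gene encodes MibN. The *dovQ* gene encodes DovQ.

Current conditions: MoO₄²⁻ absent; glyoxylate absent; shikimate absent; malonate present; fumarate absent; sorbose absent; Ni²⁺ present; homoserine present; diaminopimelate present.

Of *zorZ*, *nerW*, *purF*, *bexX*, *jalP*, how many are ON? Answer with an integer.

4

Ni²⁺ is present, so RudW is inactive.
Fumarate is absent, so SibB is active.
With repressor SibB bound, *zorZ* is not transcribed.
→ *zorZ* is OFF.
Sorbose is absent, so SibY is inactive.
Shikimate is absent, so RudA is active.
No repressor is bound and RudA is active, so *nerW* is transcribed.
→ *nerW* is ON.
Glyoxylate is absent, so QuvS is inactive.
Required activator QuvS is absent, so *sibP* is not transcribed.
So SibP is not produced.
MoO₄²⁻ is absent, so KulB is active.
No repressor is bound and KulB is active, so *dovQ* is transcribed.
So DovQ is produced and active.
No repressor is bound and DovQ is active, so *purF* is transcribed.
→ *purF* is ON.
Diaminopimelate is present, so SibQ is inactive.
Required activator SibQ is absent, so *kosZ* is not transcribed.
So KosZ is not produced.
Malonate is present, so TorU is inactive.
With no repressor bound, *bexX* is transcribed.
→ *bexX* is ON.
Homoserine is present, so PurQ is active.
No repressor is bound and PurQ is active, so *mibN* is transcribed.
So MibN is produced and active.
No repressor is bound and MibN is active, so *jalP* is transcribed.
→ *jalP* is ON.
4 of the 5 genes are transcribed.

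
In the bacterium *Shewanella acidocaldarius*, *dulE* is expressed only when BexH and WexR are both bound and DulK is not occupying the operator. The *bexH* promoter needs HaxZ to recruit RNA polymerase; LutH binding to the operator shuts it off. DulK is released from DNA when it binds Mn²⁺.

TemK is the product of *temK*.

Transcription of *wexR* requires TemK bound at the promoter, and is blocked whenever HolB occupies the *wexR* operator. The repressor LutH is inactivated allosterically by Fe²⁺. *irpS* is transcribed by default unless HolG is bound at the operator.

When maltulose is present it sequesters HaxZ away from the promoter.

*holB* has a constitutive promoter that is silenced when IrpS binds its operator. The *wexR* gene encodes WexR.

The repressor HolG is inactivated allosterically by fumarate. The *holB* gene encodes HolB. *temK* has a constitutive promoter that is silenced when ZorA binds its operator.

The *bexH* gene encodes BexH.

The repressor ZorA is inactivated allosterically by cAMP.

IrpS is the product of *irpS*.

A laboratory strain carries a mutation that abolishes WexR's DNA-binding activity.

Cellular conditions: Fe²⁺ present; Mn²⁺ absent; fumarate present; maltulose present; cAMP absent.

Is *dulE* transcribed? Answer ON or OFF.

OFF

Mn²⁺ is absent, so DulK is active.
Fe²⁺ is present, so LutH is inactive.
Maltulose is present, so HaxZ is inactive.
Required activator HaxZ is absent, so *bexH* is not transcribed.
So BexH is not produced.
WexR is non-functional in this strain, so it has no effect.
With repressor DulK bound, *dulE* is not transcribed.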